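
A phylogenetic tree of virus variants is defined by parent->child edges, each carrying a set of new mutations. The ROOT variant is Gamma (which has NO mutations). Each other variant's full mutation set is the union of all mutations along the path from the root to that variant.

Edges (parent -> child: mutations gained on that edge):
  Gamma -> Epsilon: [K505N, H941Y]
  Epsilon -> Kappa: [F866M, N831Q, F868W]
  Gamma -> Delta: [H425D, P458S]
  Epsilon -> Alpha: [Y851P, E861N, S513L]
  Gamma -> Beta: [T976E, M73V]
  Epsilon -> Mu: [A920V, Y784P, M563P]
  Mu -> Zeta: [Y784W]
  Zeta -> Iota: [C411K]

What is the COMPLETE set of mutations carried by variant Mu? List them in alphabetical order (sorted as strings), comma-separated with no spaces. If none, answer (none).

At Gamma: gained [] -> total []
At Epsilon: gained ['K505N', 'H941Y'] -> total ['H941Y', 'K505N']
At Mu: gained ['A920V', 'Y784P', 'M563P'] -> total ['A920V', 'H941Y', 'K505N', 'M563P', 'Y784P']

Answer: A920V,H941Y,K505N,M563P,Y784P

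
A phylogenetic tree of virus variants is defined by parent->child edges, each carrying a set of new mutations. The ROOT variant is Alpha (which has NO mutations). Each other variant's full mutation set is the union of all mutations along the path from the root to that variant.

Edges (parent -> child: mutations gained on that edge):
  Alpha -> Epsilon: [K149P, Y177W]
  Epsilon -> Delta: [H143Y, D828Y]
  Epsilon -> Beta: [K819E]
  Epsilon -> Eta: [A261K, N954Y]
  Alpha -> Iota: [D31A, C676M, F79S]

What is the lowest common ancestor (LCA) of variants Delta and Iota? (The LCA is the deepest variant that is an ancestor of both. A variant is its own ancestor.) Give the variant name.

Path from root to Delta: Alpha -> Epsilon -> Delta
  ancestors of Delta: {Alpha, Epsilon, Delta}
Path from root to Iota: Alpha -> Iota
  ancestors of Iota: {Alpha, Iota}
Common ancestors: {Alpha}
Walk up from Iota: Iota (not in ancestors of Delta), Alpha (in ancestors of Delta)
Deepest common ancestor (LCA) = Alpha

Answer: Alpha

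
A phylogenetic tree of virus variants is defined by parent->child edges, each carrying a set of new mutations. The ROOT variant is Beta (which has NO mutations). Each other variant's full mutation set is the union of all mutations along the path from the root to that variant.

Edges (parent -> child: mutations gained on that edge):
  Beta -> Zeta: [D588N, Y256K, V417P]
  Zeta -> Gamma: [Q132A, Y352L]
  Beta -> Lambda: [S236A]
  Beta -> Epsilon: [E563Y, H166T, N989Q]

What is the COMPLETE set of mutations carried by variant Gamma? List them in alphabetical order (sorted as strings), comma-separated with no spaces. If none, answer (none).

Answer: D588N,Q132A,V417P,Y256K,Y352L

Derivation:
At Beta: gained [] -> total []
At Zeta: gained ['D588N', 'Y256K', 'V417P'] -> total ['D588N', 'V417P', 'Y256K']
At Gamma: gained ['Q132A', 'Y352L'] -> total ['D588N', 'Q132A', 'V417P', 'Y256K', 'Y352L']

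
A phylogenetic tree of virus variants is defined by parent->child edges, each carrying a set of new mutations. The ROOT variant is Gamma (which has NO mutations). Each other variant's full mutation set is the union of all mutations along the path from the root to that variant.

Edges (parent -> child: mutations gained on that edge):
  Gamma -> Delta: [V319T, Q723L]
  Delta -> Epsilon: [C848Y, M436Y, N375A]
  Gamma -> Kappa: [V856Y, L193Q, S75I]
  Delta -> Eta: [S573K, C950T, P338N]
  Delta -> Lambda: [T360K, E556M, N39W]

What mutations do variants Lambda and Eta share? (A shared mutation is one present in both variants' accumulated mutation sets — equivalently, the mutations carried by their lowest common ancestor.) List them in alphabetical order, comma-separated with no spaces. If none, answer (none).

Answer: Q723L,V319T

Derivation:
Accumulating mutations along path to Lambda:
  At Gamma: gained [] -> total []
  At Delta: gained ['V319T', 'Q723L'] -> total ['Q723L', 'V319T']
  At Lambda: gained ['T360K', 'E556M', 'N39W'] -> total ['E556M', 'N39W', 'Q723L', 'T360K', 'V319T']
Mutations(Lambda) = ['E556M', 'N39W', 'Q723L', 'T360K', 'V319T']
Accumulating mutations along path to Eta:
  At Gamma: gained [] -> total []
  At Delta: gained ['V319T', 'Q723L'] -> total ['Q723L', 'V319T']
  At Eta: gained ['S573K', 'C950T', 'P338N'] -> total ['C950T', 'P338N', 'Q723L', 'S573K', 'V319T']
Mutations(Eta) = ['C950T', 'P338N', 'Q723L', 'S573K', 'V319T']
Intersection: ['E556M', 'N39W', 'Q723L', 'T360K', 'V319T'] ∩ ['C950T', 'P338N', 'Q723L', 'S573K', 'V319T'] = ['Q723L', 'V319T']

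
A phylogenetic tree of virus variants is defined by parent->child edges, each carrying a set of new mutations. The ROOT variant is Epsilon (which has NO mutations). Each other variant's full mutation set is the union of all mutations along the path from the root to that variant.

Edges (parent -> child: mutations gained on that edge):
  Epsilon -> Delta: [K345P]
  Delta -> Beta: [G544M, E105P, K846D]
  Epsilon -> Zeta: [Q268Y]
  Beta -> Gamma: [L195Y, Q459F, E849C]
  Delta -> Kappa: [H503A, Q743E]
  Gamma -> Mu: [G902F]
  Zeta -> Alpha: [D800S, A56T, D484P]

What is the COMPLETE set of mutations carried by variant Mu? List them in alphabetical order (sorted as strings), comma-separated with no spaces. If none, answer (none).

At Epsilon: gained [] -> total []
At Delta: gained ['K345P'] -> total ['K345P']
At Beta: gained ['G544M', 'E105P', 'K846D'] -> total ['E105P', 'G544M', 'K345P', 'K846D']
At Gamma: gained ['L195Y', 'Q459F', 'E849C'] -> total ['E105P', 'E849C', 'G544M', 'K345P', 'K846D', 'L195Y', 'Q459F']
At Mu: gained ['G902F'] -> total ['E105P', 'E849C', 'G544M', 'G902F', 'K345P', 'K846D', 'L195Y', 'Q459F']

Answer: E105P,E849C,G544M,G902F,K345P,K846D,L195Y,Q459F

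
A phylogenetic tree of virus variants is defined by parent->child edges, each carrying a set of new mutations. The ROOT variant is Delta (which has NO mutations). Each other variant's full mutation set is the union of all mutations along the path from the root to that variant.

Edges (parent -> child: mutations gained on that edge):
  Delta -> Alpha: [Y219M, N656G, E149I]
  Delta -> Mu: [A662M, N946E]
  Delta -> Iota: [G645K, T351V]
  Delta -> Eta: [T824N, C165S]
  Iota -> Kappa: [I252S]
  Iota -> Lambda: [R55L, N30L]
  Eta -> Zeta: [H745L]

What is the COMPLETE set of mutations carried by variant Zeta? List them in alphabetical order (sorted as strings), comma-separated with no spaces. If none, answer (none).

At Delta: gained [] -> total []
At Eta: gained ['T824N', 'C165S'] -> total ['C165S', 'T824N']
At Zeta: gained ['H745L'] -> total ['C165S', 'H745L', 'T824N']

Answer: C165S,H745L,T824N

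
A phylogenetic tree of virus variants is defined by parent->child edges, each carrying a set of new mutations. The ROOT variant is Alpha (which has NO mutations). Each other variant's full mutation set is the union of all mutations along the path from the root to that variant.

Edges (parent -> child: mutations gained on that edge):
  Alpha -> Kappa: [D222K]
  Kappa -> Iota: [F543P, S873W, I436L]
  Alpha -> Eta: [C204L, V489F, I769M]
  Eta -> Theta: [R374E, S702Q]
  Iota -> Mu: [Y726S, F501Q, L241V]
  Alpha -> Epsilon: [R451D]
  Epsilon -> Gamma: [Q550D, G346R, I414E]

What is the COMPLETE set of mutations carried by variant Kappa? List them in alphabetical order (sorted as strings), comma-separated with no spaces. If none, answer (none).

Answer: D222K

Derivation:
At Alpha: gained [] -> total []
At Kappa: gained ['D222K'] -> total ['D222K']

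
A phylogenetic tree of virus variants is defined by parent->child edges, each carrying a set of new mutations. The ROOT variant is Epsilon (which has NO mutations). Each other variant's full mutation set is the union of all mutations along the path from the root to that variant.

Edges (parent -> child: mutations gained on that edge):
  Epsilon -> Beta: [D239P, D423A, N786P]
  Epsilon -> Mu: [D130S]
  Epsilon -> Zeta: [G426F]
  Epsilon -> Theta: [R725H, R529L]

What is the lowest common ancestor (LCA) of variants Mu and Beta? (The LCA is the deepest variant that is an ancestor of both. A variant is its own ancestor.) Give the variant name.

Answer: Epsilon

Derivation:
Path from root to Mu: Epsilon -> Mu
  ancestors of Mu: {Epsilon, Mu}
Path from root to Beta: Epsilon -> Beta
  ancestors of Beta: {Epsilon, Beta}
Common ancestors: {Epsilon}
Walk up from Beta: Beta (not in ancestors of Mu), Epsilon (in ancestors of Mu)
Deepest common ancestor (LCA) = Epsilon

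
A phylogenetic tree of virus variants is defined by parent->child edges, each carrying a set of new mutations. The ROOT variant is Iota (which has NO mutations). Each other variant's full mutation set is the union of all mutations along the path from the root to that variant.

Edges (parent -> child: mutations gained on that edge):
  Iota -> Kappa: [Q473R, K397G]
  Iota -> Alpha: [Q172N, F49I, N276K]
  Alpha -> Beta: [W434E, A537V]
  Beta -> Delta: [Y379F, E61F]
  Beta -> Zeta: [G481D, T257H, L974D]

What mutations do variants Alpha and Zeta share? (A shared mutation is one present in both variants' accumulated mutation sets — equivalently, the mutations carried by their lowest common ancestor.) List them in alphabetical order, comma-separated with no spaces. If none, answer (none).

Answer: F49I,N276K,Q172N

Derivation:
Accumulating mutations along path to Alpha:
  At Iota: gained [] -> total []
  At Alpha: gained ['Q172N', 'F49I', 'N276K'] -> total ['F49I', 'N276K', 'Q172N']
Mutations(Alpha) = ['F49I', 'N276K', 'Q172N']
Accumulating mutations along path to Zeta:
  At Iota: gained [] -> total []
  At Alpha: gained ['Q172N', 'F49I', 'N276K'] -> total ['F49I', 'N276K', 'Q172N']
  At Beta: gained ['W434E', 'A537V'] -> total ['A537V', 'F49I', 'N276K', 'Q172N', 'W434E']
  At Zeta: gained ['G481D', 'T257H', 'L974D'] -> total ['A537V', 'F49I', 'G481D', 'L974D', 'N276K', 'Q172N', 'T257H', 'W434E']
Mutations(Zeta) = ['A537V', 'F49I', 'G481D', 'L974D', 'N276K', 'Q172N', 'T257H', 'W434E']
Intersection: ['F49I', 'N276K', 'Q172N'] ∩ ['A537V', 'F49I', 'G481D', 'L974D', 'N276K', 'Q172N', 'T257H', 'W434E'] = ['F49I', 'N276K', 'Q172N']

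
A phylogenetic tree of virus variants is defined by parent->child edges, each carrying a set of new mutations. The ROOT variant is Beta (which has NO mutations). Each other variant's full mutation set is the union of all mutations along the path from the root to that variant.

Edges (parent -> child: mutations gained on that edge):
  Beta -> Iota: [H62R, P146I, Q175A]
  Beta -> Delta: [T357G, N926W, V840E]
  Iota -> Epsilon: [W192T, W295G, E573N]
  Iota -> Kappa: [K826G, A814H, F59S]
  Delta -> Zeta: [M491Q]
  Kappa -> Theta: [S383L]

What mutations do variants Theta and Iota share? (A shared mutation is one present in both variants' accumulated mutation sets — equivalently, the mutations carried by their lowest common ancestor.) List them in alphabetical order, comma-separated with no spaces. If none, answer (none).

Answer: H62R,P146I,Q175A

Derivation:
Accumulating mutations along path to Theta:
  At Beta: gained [] -> total []
  At Iota: gained ['H62R', 'P146I', 'Q175A'] -> total ['H62R', 'P146I', 'Q175A']
  At Kappa: gained ['K826G', 'A814H', 'F59S'] -> total ['A814H', 'F59S', 'H62R', 'K826G', 'P146I', 'Q175A']
  At Theta: gained ['S383L'] -> total ['A814H', 'F59S', 'H62R', 'K826G', 'P146I', 'Q175A', 'S383L']
Mutations(Theta) = ['A814H', 'F59S', 'H62R', 'K826G', 'P146I', 'Q175A', 'S383L']
Accumulating mutations along path to Iota:
  At Beta: gained [] -> total []
  At Iota: gained ['H62R', 'P146I', 'Q175A'] -> total ['H62R', 'P146I', 'Q175A']
Mutations(Iota) = ['H62R', 'P146I', 'Q175A']
Intersection: ['A814H', 'F59S', 'H62R', 'K826G', 'P146I', 'Q175A', 'S383L'] ∩ ['H62R', 'P146I', 'Q175A'] = ['H62R', 'P146I', 'Q175A']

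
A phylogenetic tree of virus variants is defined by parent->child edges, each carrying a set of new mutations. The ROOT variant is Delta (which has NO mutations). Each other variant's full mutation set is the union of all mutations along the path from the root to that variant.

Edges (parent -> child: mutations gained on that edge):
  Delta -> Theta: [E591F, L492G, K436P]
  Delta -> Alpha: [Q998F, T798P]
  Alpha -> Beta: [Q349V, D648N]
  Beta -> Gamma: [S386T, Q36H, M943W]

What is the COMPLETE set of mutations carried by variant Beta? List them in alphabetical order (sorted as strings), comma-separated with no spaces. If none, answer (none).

Answer: D648N,Q349V,Q998F,T798P

Derivation:
At Delta: gained [] -> total []
At Alpha: gained ['Q998F', 'T798P'] -> total ['Q998F', 'T798P']
At Beta: gained ['Q349V', 'D648N'] -> total ['D648N', 'Q349V', 'Q998F', 'T798P']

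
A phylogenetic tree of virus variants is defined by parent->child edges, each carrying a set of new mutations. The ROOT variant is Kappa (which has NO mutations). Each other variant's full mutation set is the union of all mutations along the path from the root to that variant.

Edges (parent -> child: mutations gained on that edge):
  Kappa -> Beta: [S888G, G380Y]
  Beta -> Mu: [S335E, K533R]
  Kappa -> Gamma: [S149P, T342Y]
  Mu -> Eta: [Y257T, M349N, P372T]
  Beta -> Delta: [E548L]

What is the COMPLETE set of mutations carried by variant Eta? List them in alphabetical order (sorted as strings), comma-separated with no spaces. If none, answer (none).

At Kappa: gained [] -> total []
At Beta: gained ['S888G', 'G380Y'] -> total ['G380Y', 'S888G']
At Mu: gained ['S335E', 'K533R'] -> total ['G380Y', 'K533R', 'S335E', 'S888G']
At Eta: gained ['Y257T', 'M349N', 'P372T'] -> total ['G380Y', 'K533R', 'M349N', 'P372T', 'S335E', 'S888G', 'Y257T']

Answer: G380Y,K533R,M349N,P372T,S335E,S888G,Y257T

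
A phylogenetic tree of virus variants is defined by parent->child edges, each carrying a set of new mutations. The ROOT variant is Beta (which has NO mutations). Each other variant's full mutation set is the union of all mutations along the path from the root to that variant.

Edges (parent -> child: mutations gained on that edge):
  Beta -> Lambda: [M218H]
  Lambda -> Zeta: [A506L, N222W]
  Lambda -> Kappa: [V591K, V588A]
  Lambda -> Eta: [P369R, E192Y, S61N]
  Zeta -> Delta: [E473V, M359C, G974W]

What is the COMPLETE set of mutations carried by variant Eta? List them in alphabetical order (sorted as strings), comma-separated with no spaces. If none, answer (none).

Answer: E192Y,M218H,P369R,S61N

Derivation:
At Beta: gained [] -> total []
At Lambda: gained ['M218H'] -> total ['M218H']
At Eta: gained ['P369R', 'E192Y', 'S61N'] -> total ['E192Y', 'M218H', 'P369R', 'S61N']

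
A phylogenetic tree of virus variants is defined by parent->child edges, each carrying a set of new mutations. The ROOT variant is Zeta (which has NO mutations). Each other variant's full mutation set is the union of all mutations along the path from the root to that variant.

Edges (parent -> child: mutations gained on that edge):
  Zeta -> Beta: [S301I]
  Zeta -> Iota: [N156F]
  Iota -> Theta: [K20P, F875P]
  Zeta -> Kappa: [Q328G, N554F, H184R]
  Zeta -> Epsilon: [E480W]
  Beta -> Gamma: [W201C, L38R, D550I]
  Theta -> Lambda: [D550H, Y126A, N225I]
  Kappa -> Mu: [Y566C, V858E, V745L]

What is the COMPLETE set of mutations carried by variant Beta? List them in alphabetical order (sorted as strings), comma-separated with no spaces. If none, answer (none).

Answer: S301I

Derivation:
At Zeta: gained [] -> total []
At Beta: gained ['S301I'] -> total ['S301I']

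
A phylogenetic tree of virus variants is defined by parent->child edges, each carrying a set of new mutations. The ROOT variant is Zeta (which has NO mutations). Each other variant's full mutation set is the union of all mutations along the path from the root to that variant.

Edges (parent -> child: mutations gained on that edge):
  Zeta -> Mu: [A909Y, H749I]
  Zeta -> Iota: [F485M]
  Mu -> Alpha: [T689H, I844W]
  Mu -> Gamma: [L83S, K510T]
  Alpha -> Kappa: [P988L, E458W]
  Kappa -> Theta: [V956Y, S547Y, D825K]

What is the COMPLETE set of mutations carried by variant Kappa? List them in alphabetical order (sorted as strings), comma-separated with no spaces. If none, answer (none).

At Zeta: gained [] -> total []
At Mu: gained ['A909Y', 'H749I'] -> total ['A909Y', 'H749I']
At Alpha: gained ['T689H', 'I844W'] -> total ['A909Y', 'H749I', 'I844W', 'T689H']
At Kappa: gained ['P988L', 'E458W'] -> total ['A909Y', 'E458W', 'H749I', 'I844W', 'P988L', 'T689H']

Answer: A909Y,E458W,H749I,I844W,P988L,T689H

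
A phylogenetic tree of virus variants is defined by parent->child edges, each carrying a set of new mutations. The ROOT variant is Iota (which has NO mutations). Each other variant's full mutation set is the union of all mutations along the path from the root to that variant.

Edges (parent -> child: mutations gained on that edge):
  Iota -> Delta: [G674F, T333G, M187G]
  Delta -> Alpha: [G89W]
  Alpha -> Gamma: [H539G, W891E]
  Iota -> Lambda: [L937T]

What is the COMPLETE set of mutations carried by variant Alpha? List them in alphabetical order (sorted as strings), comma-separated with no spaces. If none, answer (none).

Answer: G674F,G89W,M187G,T333G

Derivation:
At Iota: gained [] -> total []
At Delta: gained ['G674F', 'T333G', 'M187G'] -> total ['G674F', 'M187G', 'T333G']
At Alpha: gained ['G89W'] -> total ['G674F', 'G89W', 'M187G', 'T333G']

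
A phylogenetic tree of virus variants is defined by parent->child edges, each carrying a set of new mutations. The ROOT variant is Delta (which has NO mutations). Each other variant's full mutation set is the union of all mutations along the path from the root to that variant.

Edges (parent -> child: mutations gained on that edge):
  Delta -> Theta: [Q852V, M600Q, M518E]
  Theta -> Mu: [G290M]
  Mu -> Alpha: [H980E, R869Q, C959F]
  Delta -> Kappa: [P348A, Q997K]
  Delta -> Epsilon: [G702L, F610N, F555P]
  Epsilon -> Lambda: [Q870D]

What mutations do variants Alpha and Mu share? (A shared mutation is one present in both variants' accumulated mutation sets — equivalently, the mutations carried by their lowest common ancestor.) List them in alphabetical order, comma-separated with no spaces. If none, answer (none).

Accumulating mutations along path to Alpha:
  At Delta: gained [] -> total []
  At Theta: gained ['Q852V', 'M600Q', 'M518E'] -> total ['M518E', 'M600Q', 'Q852V']
  At Mu: gained ['G290M'] -> total ['G290M', 'M518E', 'M600Q', 'Q852V']
  At Alpha: gained ['H980E', 'R869Q', 'C959F'] -> total ['C959F', 'G290M', 'H980E', 'M518E', 'M600Q', 'Q852V', 'R869Q']
Mutations(Alpha) = ['C959F', 'G290M', 'H980E', 'M518E', 'M600Q', 'Q852V', 'R869Q']
Accumulating mutations along path to Mu:
  At Delta: gained [] -> total []
  At Theta: gained ['Q852V', 'M600Q', 'M518E'] -> total ['M518E', 'M600Q', 'Q852V']
  At Mu: gained ['G290M'] -> total ['G290M', 'M518E', 'M600Q', 'Q852V']
Mutations(Mu) = ['G290M', 'M518E', 'M600Q', 'Q852V']
Intersection: ['C959F', 'G290M', 'H980E', 'M518E', 'M600Q', 'Q852V', 'R869Q'] ∩ ['G290M', 'M518E', 'M600Q', 'Q852V'] = ['G290M', 'M518E', 'M600Q', 'Q852V']

Answer: G290M,M518E,M600Q,Q852V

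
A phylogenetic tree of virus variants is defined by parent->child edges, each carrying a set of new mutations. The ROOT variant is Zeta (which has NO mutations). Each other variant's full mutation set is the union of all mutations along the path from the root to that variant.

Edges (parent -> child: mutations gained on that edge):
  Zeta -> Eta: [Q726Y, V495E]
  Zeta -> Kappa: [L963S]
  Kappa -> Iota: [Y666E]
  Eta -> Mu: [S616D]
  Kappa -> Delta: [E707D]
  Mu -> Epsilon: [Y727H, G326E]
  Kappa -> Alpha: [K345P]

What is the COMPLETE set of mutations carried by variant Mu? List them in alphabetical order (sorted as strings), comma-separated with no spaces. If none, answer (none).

At Zeta: gained [] -> total []
At Eta: gained ['Q726Y', 'V495E'] -> total ['Q726Y', 'V495E']
At Mu: gained ['S616D'] -> total ['Q726Y', 'S616D', 'V495E']

Answer: Q726Y,S616D,V495E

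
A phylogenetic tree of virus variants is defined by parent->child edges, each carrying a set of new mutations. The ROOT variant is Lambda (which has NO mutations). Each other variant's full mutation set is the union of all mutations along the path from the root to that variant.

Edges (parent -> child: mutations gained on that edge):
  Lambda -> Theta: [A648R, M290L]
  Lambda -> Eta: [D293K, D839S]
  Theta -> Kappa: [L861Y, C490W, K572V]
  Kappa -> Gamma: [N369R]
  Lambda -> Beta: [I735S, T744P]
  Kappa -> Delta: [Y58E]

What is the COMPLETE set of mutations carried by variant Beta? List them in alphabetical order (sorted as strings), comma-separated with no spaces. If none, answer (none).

At Lambda: gained [] -> total []
At Beta: gained ['I735S', 'T744P'] -> total ['I735S', 'T744P']

Answer: I735S,T744P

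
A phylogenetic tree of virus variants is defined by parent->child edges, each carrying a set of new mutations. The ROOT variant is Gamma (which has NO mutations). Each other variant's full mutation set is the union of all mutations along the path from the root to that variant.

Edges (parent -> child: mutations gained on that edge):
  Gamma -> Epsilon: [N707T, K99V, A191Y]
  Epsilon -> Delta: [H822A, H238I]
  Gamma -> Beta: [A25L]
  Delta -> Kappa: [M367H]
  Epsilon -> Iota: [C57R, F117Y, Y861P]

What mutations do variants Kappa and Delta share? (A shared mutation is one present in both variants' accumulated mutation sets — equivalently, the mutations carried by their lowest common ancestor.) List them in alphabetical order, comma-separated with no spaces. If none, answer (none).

Accumulating mutations along path to Kappa:
  At Gamma: gained [] -> total []
  At Epsilon: gained ['N707T', 'K99V', 'A191Y'] -> total ['A191Y', 'K99V', 'N707T']
  At Delta: gained ['H822A', 'H238I'] -> total ['A191Y', 'H238I', 'H822A', 'K99V', 'N707T']
  At Kappa: gained ['M367H'] -> total ['A191Y', 'H238I', 'H822A', 'K99V', 'M367H', 'N707T']
Mutations(Kappa) = ['A191Y', 'H238I', 'H822A', 'K99V', 'M367H', 'N707T']
Accumulating mutations along path to Delta:
  At Gamma: gained [] -> total []
  At Epsilon: gained ['N707T', 'K99V', 'A191Y'] -> total ['A191Y', 'K99V', 'N707T']
  At Delta: gained ['H822A', 'H238I'] -> total ['A191Y', 'H238I', 'H822A', 'K99V', 'N707T']
Mutations(Delta) = ['A191Y', 'H238I', 'H822A', 'K99V', 'N707T']
Intersection: ['A191Y', 'H238I', 'H822A', 'K99V', 'M367H', 'N707T'] ∩ ['A191Y', 'H238I', 'H822A', 'K99V', 'N707T'] = ['A191Y', 'H238I', 'H822A', 'K99V', 'N707T']

Answer: A191Y,H238I,H822A,K99V,N707T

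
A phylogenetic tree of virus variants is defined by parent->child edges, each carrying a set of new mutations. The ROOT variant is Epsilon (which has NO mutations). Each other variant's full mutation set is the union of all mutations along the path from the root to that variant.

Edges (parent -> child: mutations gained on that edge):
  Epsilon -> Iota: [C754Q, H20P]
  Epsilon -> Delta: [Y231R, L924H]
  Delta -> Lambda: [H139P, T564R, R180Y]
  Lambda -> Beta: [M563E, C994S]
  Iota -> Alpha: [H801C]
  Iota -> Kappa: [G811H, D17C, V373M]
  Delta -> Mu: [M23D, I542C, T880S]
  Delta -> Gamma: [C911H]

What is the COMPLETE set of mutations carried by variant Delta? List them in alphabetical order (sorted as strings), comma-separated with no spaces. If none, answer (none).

At Epsilon: gained [] -> total []
At Delta: gained ['Y231R', 'L924H'] -> total ['L924H', 'Y231R']

Answer: L924H,Y231R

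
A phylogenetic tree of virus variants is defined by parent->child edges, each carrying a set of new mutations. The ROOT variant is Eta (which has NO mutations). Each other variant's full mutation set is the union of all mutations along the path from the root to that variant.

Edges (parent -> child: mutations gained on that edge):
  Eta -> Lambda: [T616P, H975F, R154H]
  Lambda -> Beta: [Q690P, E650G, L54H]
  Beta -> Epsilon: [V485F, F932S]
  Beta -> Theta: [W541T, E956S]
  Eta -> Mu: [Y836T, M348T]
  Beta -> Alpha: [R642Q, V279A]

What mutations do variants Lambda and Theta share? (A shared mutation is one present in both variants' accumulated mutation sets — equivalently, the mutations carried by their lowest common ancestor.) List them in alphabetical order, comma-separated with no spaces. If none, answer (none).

Answer: H975F,R154H,T616P

Derivation:
Accumulating mutations along path to Lambda:
  At Eta: gained [] -> total []
  At Lambda: gained ['T616P', 'H975F', 'R154H'] -> total ['H975F', 'R154H', 'T616P']
Mutations(Lambda) = ['H975F', 'R154H', 'T616P']
Accumulating mutations along path to Theta:
  At Eta: gained [] -> total []
  At Lambda: gained ['T616P', 'H975F', 'R154H'] -> total ['H975F', 'R154H', 'T616P']
  At Beta: gained ['Q690P', 'E650G', 'L54H'] -> total ['E650G', 'H975F', 'L54H', 'Q690P', 'R154H', 'T616P']
  At Theta: gained ['W541T', 'E956S'] -> total ['E650G', 'E956S', 'H975F', 'L54H', 'Q690P', 'R154H', 'T616P', 'W541T']
Mutations(Theta) = ['E650G', 'E956S', 'H975F', 'L54H', 'Q690P', 'R154H', 'T616P', 'W541T']
Intersection: ['H975F', 'R154H', 'T616P'] ∩ ['E650G', 'E956S', 'H975F', 'L54H', 'Q690P', 'R154H', 'T616P', 'W541T'] = ['H975F', 'R154H', 'T616P']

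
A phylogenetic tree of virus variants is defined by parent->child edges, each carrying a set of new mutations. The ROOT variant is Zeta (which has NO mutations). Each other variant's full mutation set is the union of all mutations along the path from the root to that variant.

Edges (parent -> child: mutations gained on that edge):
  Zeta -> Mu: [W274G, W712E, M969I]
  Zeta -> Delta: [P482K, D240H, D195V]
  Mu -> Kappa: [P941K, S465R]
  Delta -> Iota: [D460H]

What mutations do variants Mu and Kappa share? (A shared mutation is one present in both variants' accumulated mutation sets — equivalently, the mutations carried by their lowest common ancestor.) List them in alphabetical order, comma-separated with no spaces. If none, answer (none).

Answer: M969I,W274G,W712E

Derivation:
Accumulating mutations along path to Mu:
  At Zeta: gained [] -> total []
  At Mu: gained ['W274G', 'W712E', 'M969I'] -> total ['M969I', 'W274G', 'W712E']
Mutations(Mu) = ['M969I', 'W274G', 'W712E']
Accumulating mutations along path to Kappa:
  At Zeta: gained [] -> total []
  At Mu: gained ['W274G', 'W712E', 'M969I'] -> total ['M969I', 'W274G', 'W712E']
  At Kappa: gained ['P941K', 'S465R'] -> total ['M969I', 'P941K', 'S465R', 'W274G', 'W712E']
Mutations(Kappa) = ['M969I', 'P941K', 'S465R', 'W274G', 'W712E']
Intersection: ['M969I', 'W274G', 'W712E'] ∩ ['M969I', 'P941K', 'S465R', 'W274G', 'W712E'] = ['M969I', 'W274G', 'W712E']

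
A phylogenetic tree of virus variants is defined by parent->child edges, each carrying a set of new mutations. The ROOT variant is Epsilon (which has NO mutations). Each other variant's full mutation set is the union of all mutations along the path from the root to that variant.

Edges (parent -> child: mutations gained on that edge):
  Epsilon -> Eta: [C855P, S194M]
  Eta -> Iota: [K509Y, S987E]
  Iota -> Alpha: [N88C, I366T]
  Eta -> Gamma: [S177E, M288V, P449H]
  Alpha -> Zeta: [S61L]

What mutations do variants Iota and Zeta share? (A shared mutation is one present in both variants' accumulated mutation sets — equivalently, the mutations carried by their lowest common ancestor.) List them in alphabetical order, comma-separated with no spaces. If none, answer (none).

Answer: C855P,K509Y,S194M,S987E

Derivation:
Accumulating mutations along path to Iota:
  At Epsilon: gained [] -> total []
  At Eta: gained ['C855P', 'S194M'] -> total ['C855P', 'S194M']
  At Iota: gained ['K509Y', 'S987E'] -> total ['C855P', 'K509Y', 'S194M', 'S987E']
Mutations(Iota) = ['C855P', 'K509Y', 'S194M', 'S987E']
Accumulating mutations along path to Zeta:
  At Epsilon: gained [] -> total []
  At Eta: gained ['C855P', 'S194M'] -> total ['C855P', 'S194M']
  At Iota: gained ['K509Y', 'S987E'] -> total ['C855P', 'K509Y', 'S194M', 'S987E']
  At Alpha: gained ['N88C', 'I366T'] -> total ['C855P', 'I366T', 'K509Y', 'N88C', 'S194M', 'S987E']
  At Zeta: gained ['S61L'] -> total ['C855P', 'I366T', 'K509Y', 'N88C', 'S194M', 'S61L', 'S987E']
Mutations(Zeta) = ['C855P', 'I366T', 'K509Y', 'N88C', 'S194M', 'S61L', 'S987E']
Intersection: ['C855P', 'K509Y', 'S194M', 'S987E'] ∩ ['C855P', 'I366T', 'K509Y', 'N88C', 'S194M', 'S61L', 'S987E'] = ['C855P', 'K509Y', 'S194M', 'S987E']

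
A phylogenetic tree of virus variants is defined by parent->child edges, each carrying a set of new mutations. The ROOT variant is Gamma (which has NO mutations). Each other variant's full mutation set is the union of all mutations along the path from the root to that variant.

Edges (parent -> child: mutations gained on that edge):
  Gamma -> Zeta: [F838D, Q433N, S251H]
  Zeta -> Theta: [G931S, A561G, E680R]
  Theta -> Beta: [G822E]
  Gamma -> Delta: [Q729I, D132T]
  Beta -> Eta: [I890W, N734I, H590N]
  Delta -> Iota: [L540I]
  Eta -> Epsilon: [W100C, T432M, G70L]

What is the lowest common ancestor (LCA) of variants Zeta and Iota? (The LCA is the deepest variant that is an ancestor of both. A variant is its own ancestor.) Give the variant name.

Path from root to Zeta: Gamma -> Zeta
  ancestors of Zeta: {Gamma, Zeta}
Path from root to Iota: Gamma -> Delta -> Iota
  ancestors of Iota: {Gamma, Delta, Iota}
Common ancestors: {Gamma}
Walk up from Iota: Iota (not in ancestors of Zeta), Delta (not in ancestors of Zeta), Gamma (in ancestors of Zeta)
Deepest common ancestor (LCA) = Gamma

Answer: Gamma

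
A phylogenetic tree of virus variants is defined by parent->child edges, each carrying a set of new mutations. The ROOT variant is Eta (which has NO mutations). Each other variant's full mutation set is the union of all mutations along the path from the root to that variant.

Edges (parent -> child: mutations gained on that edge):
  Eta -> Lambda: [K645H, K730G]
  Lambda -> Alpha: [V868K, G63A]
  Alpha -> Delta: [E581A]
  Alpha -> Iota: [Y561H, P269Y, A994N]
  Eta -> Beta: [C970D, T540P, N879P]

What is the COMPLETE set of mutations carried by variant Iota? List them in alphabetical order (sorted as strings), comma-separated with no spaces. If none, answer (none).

At Eta: gained [] -> total []
At Lambda: gained ['K645H', 'K730G'] -> total ['K645H', 'K730G']
At Alpha: gained ['V868K', 'G63A'] -> total ['G63A', 'K645H', 'K730G', 'V868K']
At Iota: gained ['Y561H', 'P269Y', 'A994N'] -> total ['A994N', 'G63A', 'K645H', 'K730G', 'P269Y', 'V868K', 'Y561H']

Answer: A994N,G63A,K645H,K730G,P269Y,V868K,Y561H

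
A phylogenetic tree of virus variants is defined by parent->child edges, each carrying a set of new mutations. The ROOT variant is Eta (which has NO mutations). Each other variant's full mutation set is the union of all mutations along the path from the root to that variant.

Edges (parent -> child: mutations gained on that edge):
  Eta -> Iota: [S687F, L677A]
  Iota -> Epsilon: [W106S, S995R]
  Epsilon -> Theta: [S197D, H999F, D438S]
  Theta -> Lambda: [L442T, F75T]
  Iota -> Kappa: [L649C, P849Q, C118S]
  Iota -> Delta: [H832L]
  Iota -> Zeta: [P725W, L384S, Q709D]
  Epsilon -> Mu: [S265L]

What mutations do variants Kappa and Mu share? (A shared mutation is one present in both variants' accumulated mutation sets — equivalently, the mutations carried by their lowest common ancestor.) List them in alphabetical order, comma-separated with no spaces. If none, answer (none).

Answer: L677A,S687F

Derivation:
Accumulating mutations along path to Kappa:
  At Eta: gained [] -> total []
  At Iota: gained ['S687F', 'L677A'] -> total ['L677A', 'S687F']
  At Kappa: gained ['L649C', 'P849Q', 'C118S'] -> total ['C118S', 'L649C', 'L677A', 'P849Q', 'S687F']
Mutations(Kappa) = ['C118S', 'L649C', 'L677A', 'P849Q', 'S687F']
Accumulating mutations along path to Mu:
  At Eta: gained [] -> total []
  At Iota: gained ['S687F', 'L677A'] -> total ['L677A', 'S687F']
  At Epsilon: gained ['W106S', 'S995R'] -> total ['L677A', 'S687F', 'S995R', 'W106S']
  At Mu: gained ['S265L'] -> total ['L677A', 'S265L', 'S687F', 'S995R', 'W106S']
Mutations(Mu) = ['L677A', 'S265L', 'S687F', 'S995R', 'W106S']
Intersection: ['C118S', 'L649C', 'L677A', 'P849Q', 'S687F'] ∩ ['L677A', 'S265L', 'S687F', 'S995R', 'W106S'] = ['L677A', 'S687F']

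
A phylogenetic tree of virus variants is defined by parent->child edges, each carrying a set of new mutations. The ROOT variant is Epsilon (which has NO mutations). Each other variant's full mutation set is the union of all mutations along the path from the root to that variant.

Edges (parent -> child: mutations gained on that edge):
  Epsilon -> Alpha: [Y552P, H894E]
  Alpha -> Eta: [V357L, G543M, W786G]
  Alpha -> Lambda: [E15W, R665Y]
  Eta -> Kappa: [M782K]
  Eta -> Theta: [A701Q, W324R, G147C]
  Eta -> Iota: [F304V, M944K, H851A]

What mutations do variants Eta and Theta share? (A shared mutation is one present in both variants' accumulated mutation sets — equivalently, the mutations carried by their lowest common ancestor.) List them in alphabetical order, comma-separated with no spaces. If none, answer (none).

Answer: G543M,H894E,V357L,W786G,Y552P

Derivation:
Accumulating mutations along path to Eta:
  At Epsilon: gained [] -> total []
  At Alpha: gained ['Y552P', 'H894E'] -> total ['H894E', 'Y552P']
  At Eta: gained ['V357L', 'G543M', 'W786G'] -> total ['G543M', 'H894E', 'V357L', 'W786G', 'Y552P']
Mutations(Eta) = ['G543M', 'H894E', 'V357L', 'W786G', 'Y552P']
Accumulating mutations along path to Theta:
  At Epsilon: gained [] -> total []
  At Alpha: gained ['Y552P', 'H894E'] -> total ['H894E', 'Y552P']
  At Eta: gained ['V357L', 'G543M', 'W786G'] -> total ['G543M', 'H894E', 'V357L', 'W786G', 'Y552P']
  At Theta: gained ['A701Q', 'W324R', 'G147C'] -> total ['A701Q', 'G147C', 'G543M', 'H894E', 'V357L', 'W324R', 'W786G', 'Y552P']
Mutations(Theta) = ['A701Q', 'G147C', 'G543M', 'H894E', 'V357L', 'W324R', 'W786G', 'Y552P']
Intersection: ['G543M', 'H894E', 'V357L', 'W786G', 'Y552P'] ∩ ['A701Q', 'G147C', 'G543M', 'H894E', 'V357L', 'W324R', 'W786G', 'Y552P'] = ['G543M', 'H894E', 'V357L', 'W786G', 'Y552P']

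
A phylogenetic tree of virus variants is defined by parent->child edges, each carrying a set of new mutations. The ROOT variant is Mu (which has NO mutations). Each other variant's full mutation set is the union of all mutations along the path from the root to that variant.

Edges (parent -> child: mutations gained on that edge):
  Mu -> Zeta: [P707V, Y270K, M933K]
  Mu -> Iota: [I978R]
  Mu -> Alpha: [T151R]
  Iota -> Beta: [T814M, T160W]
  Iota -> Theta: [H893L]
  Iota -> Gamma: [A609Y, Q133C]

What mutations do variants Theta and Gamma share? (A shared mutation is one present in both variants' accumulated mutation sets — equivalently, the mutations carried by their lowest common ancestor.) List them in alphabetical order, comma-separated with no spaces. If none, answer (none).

Accumulating mutations along path to Theta:
  At Mu: gained [] -> total []
  At Iota: gained ['I978R'] -> total ['I978R']
  At Theta: gained ['H893L'] -> total ['H893L', 'I978R']
Mutations(Theta) = ['H893L', 'I978R']
Accumulating mutations along path to Gamma:
  At Mu: gained [] -> total []
  At Iota: gained ['I978R'] -> total ['I978R']
  At Gamma: gained ['A609Y', 'Q133C'] -> total ['A609Y', 'I978R', 'Q133C']
Mutations(Gamma) = ['A609Y', 'I978R', 'Q133C']
Intersection: ['H893L', 'I978R'] ∩ ['A609Y', 'I978R', 'Q133C'] = ['I978R']

Answer: I978R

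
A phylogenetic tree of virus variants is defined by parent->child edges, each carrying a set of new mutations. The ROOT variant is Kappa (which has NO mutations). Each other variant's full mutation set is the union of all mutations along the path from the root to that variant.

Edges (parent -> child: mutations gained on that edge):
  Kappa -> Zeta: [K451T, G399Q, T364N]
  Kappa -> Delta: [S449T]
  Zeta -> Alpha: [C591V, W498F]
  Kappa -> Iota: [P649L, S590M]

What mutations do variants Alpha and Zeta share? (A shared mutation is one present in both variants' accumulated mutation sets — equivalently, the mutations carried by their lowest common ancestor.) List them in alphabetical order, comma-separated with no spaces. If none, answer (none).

Answer: G399Q,K451T,T364N

Derivation:
Accumulating mutations along path to Alpha:
  At Kappa: gained [] -> total []
  At Zeta: gained ['K451T', 'G399Q', 'T364N'] -> total ['G399Q', 'K451T', 'T364N']
  At Alpha: gained ['C591V', 'W498F'] -> total ['C591V', 'G399Q', 'K451T', 'T364N', 'W498F']
Mutations(Alpha) = ['C591V', 'G399Q', 'K451T', 'T364N', 'W498F']
Accumulating mutations along path to Zeta:
  At Kappa: gained [] -> total []
  At Zeta: gained ['K451T', 'G399Q', 'T364N'] -> total ['G399Q', 'K451T', 'T364N']
Mutations(Zeta) = ['G399Q', 'K451T', 'T364N']
Intersection: ['C591V', 'G399Q', 'K451T', 'T364N', 'W498F'] ∩ ['G399Q', 'K451T', 'T364N'] = ['G399Q', 'K451T', 'T364N']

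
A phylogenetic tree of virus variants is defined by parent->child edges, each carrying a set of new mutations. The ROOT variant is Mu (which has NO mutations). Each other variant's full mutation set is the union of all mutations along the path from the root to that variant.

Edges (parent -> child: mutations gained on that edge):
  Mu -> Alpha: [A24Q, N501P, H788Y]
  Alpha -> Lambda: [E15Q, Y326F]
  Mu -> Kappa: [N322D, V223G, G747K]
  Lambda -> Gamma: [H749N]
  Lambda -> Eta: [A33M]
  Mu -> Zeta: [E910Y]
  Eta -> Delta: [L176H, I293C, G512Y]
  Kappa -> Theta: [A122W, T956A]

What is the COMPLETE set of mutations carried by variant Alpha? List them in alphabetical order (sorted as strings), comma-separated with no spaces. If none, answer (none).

Answer: A24Q,H788Y,N501P

Derivation:
At Mu: gained [] -> total []
At Alpha: gained ['A24Q', 'N501P', 'H788Y'] -> total ['A24Q', 'H788Y', 'N501P']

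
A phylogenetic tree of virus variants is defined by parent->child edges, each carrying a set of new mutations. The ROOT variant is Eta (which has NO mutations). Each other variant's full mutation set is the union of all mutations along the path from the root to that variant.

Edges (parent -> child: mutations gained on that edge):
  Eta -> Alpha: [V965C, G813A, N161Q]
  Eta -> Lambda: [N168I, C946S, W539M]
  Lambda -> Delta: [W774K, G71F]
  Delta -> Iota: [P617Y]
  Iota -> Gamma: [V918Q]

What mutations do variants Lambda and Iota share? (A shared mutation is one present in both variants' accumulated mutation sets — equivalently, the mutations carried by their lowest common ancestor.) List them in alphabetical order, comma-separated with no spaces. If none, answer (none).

Accumulating mutations along path to Lambda:
  At Eta: gained [] -> total []
  At Lambda: gained ['N168I', 'C946S', 'W539M'] -> total ['C946S', 'N168I', 'W539M']
Mutations(Lambda) = ['C946S', 'N168I', 'W539M']
Accumulating mutations along path to Iota:
  At Eta: gained [] -> total []
  At Lambda: gained ['N168I', 'C946S', 'W539M'] -> total ['C946S', 'N168I', 'W539M']
  At Delta: gained ['W774K', 'G71F'] -> total ['C946S', 'G71F', 'N168I', 'W539M', 'W774K']
  At Iota: gained ['P617Y'] -> total ['C946S', 'G71F', 'N168I', 'P617Y', 'W539M', 'W774K']
Mutations(Iota) = ['C946S', 'G71F', 'N168I', 'P617Y', 'W539M', 'W774K']
Intersection: ['C946S', 'N168I', 'W539M'] ∩ ['C946S', 'G71F', 'N168I', 'P617Y', 'W539M', 'W774K'] = ['C946S', 'N168I', 'W539M']

Answer: C946S,N168I,W539M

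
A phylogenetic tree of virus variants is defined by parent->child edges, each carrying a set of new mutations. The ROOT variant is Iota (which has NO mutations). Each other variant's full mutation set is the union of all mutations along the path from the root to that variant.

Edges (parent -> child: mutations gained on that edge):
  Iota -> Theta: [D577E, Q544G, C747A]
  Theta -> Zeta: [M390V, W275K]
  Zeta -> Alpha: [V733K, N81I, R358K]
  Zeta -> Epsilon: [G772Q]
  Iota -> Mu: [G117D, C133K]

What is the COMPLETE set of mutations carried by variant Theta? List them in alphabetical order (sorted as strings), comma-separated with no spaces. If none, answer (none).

Answer: C747A,D577E,Q544G

Derivation:
At Iota: gained [] -> total []
At Theta: gained ['D577E', 'Q544G', 'C747A'] -> total ['C747A', 'D577E', 'Q544G']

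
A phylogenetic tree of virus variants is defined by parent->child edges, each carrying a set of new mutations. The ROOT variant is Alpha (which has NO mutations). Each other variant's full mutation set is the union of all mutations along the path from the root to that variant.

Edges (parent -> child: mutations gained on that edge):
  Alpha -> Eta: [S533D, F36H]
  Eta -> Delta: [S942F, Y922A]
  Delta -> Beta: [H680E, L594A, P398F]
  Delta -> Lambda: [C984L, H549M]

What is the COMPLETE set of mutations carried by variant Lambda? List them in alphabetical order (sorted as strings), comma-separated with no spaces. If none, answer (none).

Answer: C984L,F36H,H549M,S533D,S942F,Y922A

Derivation:
At Alpha: gained [] -> total []
At Eta: gained ['S533D', 'F36H'] -> total ['F36H', 'S533D']
At Delta: gained ['S942F', 'Y922A'] -> total ['F36H', 'S533D', 'S942F', 'Y922A']
At Lambda: gained ['C984L', 'H549M'] -> total ['C984L', 'F36H', 'H549M', 'S533D', 'S942F', 'Y922A']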